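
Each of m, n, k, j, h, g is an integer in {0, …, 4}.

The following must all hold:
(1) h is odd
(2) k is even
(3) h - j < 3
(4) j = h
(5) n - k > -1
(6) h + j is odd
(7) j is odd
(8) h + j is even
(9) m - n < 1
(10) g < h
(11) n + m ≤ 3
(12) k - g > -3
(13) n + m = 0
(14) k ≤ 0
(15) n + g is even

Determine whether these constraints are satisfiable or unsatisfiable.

Constraint 1 makes h odd and constraint 7 makes j odd, so h + j must be even. Constraint 6 says h + j is odd — contradiction.

Unsatisfiable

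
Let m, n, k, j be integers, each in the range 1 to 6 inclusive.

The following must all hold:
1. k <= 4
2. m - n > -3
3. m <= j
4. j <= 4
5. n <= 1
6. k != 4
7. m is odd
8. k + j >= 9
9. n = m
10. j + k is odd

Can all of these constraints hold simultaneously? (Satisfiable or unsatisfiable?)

Unsatisfiable

From constraint 1: k ≤ 4. From constraint 4: j ≤ 4. Hence k + j ≤ 8. But constraint 8 requires k + j ≥ 9, and 9 > 8. Contradiction.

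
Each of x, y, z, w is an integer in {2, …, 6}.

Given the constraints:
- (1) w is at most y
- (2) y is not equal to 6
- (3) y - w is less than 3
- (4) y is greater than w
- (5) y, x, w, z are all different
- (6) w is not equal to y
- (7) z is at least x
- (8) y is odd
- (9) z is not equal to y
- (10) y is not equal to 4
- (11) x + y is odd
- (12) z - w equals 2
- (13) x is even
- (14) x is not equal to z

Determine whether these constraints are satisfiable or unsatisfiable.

Try x = 2, y = 5, z = 6, w = 4.
Check constraint 3: y - w = 1; constraint 12: z - w = 2. The remaining constraints are straightforward to verify.

Satisfiable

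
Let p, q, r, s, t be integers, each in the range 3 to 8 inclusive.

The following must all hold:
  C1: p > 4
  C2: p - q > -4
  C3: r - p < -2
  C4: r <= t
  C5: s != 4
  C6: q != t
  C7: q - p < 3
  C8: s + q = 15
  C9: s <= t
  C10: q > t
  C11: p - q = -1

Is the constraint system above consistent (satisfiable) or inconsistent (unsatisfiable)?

Satisfiable

Setting (p, q, r, s, t) = (7, 8, 4, 7, 7) satisfies everything: constraint 2: p - q = -1; constraint 3: r - p = -3, and the others follow.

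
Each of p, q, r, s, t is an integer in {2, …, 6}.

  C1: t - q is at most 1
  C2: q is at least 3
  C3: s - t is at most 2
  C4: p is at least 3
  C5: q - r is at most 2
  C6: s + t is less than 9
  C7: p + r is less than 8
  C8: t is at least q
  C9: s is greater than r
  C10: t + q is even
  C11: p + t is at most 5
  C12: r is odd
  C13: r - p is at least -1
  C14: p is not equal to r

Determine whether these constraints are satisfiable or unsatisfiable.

From constraint 4: p ≥ 3. From constraints 2 and 8: t ≥ q ≥ 3. Hence p + t ≥ 6. But constraint 11 requires p + t ≤ 5, and 5 < 6. Contradiction.

Unsatisfiable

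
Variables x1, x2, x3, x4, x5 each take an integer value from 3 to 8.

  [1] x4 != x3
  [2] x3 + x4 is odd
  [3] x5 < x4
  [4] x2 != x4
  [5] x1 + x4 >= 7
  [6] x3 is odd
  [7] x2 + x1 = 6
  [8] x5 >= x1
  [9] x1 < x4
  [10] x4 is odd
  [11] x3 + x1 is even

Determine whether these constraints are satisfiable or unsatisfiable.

Constraint 6 makes x3 odd and constraint 10 makes x4 odd, so x3 + x4 must be even. Constraint 2 says x3 + x4 is odd — contradiction.

Unsatisfiable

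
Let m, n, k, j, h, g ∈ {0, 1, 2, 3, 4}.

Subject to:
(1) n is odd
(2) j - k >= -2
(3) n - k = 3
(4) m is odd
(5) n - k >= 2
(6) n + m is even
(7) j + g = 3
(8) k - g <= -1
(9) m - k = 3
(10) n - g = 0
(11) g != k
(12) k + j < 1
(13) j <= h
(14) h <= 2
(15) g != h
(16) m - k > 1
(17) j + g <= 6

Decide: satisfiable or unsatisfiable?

Satisfiable

Setting (m, n, k, j, h, g) = (3, 3, 0, 0, 2, 3) satisfies everything: constraint 2: j - k = 0; constraint 3: n - k = 3, and the others follow.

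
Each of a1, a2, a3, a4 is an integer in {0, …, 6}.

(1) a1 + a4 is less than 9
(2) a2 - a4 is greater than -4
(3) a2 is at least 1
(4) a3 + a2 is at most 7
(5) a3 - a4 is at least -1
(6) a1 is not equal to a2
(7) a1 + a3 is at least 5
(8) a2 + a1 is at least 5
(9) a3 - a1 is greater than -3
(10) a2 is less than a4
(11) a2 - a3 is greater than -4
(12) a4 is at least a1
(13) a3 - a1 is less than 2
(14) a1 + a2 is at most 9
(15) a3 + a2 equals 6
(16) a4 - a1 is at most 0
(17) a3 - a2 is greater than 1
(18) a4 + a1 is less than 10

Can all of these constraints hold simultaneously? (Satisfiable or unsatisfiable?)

Take a1 = 4, a2 = 2, a3 = 4, a4 = 4. Then constraint 1: a1 + a4 = 8; constraint 2: a2 - a4 = -2; constraint 4: a3 + a2 = 6, and every other listed constraint is also met.

Satisfiable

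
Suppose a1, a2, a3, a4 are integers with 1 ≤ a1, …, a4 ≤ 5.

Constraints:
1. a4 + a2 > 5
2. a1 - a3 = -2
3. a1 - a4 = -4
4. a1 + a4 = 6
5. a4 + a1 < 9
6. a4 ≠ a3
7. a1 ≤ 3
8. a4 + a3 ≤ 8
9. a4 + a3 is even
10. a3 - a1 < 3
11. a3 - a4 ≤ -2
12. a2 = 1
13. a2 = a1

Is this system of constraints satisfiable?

Setting (a1, a2, a3, a4) = (1, 1, 3, 5) satisfies everything: constraint 1: a4 + a2 = 6; constraint 2: a1 - a3 = -2, and the others follow.

Satisfiable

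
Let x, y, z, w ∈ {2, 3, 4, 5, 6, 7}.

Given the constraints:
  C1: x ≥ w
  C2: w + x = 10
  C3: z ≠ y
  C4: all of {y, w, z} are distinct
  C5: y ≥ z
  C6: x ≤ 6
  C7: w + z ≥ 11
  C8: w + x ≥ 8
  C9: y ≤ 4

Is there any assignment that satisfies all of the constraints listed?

From constraints 1 and 6: w ≤ x ≤ 6. From constraints 5 and 9: z ≤ y ≤ 4. Hence w + z ≤ 10. But constraint 7 requires w + z ≥ 11, and 11 > 10. Contradiction.

Unsatisfiable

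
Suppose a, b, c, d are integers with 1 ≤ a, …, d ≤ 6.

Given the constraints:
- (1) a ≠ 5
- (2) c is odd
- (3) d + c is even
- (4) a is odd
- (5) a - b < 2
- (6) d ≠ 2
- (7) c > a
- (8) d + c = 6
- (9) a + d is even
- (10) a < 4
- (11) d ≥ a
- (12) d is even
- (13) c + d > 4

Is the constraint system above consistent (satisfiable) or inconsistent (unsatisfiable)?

Unsatisfiable

Constraint 12 makes d even and constraint 2 makes c odd, so d + c must be odd. Constraint 3 says d + c is even — contradiction.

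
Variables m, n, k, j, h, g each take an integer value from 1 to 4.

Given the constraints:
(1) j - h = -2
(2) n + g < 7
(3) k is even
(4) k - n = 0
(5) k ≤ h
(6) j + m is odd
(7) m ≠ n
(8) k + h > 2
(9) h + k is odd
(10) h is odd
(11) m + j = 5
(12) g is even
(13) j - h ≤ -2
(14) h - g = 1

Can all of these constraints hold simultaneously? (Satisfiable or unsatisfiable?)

Satisfiable

One satisfying assignment is m = 4, n = 2, k = 2, j = 1, h = 3, g = 2.
For the less obvious constraints — constraint 1: j - h = -2; constraint 2: n + g = 4; constraint 4: k - n = 0 — and the others hold by inspection.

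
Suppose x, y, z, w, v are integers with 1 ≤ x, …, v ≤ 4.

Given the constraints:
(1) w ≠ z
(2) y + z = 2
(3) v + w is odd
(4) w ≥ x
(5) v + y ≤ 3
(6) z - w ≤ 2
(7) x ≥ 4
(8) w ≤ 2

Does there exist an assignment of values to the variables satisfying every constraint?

Unsatisfiable

From constraints 4 and 7: w ≥ x and x ≥ 4, so w ≥ 4. From constraint 8: w ≤ 2. But 2 < 4, so no value of w works.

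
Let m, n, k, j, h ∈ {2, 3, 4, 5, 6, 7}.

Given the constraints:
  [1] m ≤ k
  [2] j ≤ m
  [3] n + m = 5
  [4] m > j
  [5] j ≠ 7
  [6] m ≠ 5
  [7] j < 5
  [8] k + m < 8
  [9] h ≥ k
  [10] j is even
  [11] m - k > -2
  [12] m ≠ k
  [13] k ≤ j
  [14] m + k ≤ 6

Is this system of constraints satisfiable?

Constraints 1, 4, and 13 give j < m, m ≤ k, k ≤ j. Chaining: j < m ≤ k ≤ j, which forces j < j — impossible.

Unsatisfiable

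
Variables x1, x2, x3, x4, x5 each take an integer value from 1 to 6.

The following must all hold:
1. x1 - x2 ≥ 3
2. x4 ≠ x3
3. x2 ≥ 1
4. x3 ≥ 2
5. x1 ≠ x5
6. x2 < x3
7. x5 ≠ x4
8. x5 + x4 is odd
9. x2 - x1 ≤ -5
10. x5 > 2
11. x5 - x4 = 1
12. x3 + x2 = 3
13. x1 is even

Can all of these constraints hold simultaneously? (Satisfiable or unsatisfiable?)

Try x1 = 6, x2 = 1, x3 = 2, x4 = 3, x5 = 4.
Check constraint 1: x1 - x2 = 5; constraint 9: x2 - x1 = -5; constraint 11: x5 - x4 = 1. The remaining constraints are straightforward to verify.

Satisfiable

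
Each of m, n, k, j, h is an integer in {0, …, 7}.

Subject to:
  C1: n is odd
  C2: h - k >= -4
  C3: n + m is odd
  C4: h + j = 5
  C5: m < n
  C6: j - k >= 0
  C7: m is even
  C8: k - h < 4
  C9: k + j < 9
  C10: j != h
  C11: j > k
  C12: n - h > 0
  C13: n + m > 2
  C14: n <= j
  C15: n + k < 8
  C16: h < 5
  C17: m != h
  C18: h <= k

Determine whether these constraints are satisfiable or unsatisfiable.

Satisfiable

Take m = 0, n = 3, k = 2, j = 4, h = 1. Then constraint 2: h - k = -1; constraint 4: h + j = 5; constraint 6: j - k = 2, and every other listed constraint is also met.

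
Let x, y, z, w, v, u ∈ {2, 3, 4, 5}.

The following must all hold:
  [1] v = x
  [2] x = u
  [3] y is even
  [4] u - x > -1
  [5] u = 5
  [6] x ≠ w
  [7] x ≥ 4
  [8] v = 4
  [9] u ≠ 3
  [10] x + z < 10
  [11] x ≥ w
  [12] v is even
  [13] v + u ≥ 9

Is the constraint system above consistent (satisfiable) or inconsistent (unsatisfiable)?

Constraint 8 fixes v = 4 and constraint 5 fixes u = 5. Constraints 1 and 2 give v = x = u, so v = u. But 4 ≠ 5 — contradiction.

Unsatisfiable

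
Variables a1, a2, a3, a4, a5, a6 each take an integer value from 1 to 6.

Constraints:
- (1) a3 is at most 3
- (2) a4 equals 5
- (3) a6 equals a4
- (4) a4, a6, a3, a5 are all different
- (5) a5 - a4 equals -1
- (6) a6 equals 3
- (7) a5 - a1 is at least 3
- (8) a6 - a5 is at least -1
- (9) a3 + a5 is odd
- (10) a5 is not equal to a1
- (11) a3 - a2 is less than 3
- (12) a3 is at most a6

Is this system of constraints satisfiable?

Constraint 6 fixes a6 = 3 and constraint 2 fixes a4 = 5, but constraint 3 requires a6 = a4. Since 3 ≠ 5, contradiction.

Unsatisfiable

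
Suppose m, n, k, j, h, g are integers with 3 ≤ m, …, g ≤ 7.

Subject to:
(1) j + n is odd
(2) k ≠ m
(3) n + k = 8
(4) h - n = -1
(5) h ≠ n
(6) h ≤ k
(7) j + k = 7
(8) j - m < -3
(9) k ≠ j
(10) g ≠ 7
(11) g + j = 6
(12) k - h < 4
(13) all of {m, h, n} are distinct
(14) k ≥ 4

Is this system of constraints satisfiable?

Try m = 7, n = 4, k = 4, j = 3, h = 3, g = 3.
Check constraint 3: n + k = 8; constraint 4: h - n = -1. The remaining constraints are straightforward to verify.

Satisfiable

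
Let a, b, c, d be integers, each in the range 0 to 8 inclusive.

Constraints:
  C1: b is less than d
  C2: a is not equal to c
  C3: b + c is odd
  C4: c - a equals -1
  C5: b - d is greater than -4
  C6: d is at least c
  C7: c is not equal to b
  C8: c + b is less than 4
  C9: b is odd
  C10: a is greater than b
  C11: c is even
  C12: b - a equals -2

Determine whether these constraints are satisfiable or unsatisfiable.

One satisfying assignment is a = 3, b = 1, c = 2, d = 2.
For the less obvious constraints — constraint 4: c - a = -1; constraint 5: b - d = -1 — and the others hold by inspection.

Satisfiable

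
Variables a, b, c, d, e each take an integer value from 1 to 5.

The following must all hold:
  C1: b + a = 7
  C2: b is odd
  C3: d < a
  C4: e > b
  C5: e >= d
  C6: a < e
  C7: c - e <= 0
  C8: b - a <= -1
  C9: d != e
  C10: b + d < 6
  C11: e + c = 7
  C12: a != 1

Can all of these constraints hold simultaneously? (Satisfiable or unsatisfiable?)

Satisfiable

One satisfying assignment is a = 4, b = 3, c = 2, d = 2, e = 5.
For the less obvious constraints — constraint 1: b + a = 7; constraint 7: c - e = -3; constraint 8: b - a = -1 — and the others hold by inspection.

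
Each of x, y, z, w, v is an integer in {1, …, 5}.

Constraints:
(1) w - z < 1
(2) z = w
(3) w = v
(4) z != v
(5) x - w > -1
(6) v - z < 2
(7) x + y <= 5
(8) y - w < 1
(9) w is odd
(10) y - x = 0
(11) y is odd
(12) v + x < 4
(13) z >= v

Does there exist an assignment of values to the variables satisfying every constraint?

From constraints 2 and 3, z = w = v, so z = v. But constraint 4 says z ≠ v. Contradiction.

Unsatisfiable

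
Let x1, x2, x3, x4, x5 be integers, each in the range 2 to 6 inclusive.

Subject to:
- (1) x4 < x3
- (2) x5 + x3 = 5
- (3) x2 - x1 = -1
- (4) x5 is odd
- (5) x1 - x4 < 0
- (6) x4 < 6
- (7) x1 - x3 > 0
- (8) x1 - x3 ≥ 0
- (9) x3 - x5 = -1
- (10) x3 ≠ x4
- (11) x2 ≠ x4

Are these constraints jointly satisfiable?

Unsatisfiable

Constraints 1, 5, and 7 give x3 < x1, x1 < x4, x4 < x3. Chaining: x3 < x1 < x4 < x3, which forces x3 < x3 — impossible.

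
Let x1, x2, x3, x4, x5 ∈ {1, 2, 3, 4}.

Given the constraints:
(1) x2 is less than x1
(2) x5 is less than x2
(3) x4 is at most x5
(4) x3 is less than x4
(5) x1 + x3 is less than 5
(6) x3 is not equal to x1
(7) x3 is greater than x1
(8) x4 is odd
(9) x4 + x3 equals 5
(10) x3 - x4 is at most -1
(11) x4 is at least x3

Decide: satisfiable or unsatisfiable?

Constraints 1, 2, 3, 4, and 7 give x3 < x4, x4 ≤ x5, x5 < x2, x2 < x1, x1 < x3. Chaining: x3 < x4 ≤ x5 < x2 < x1 < x3, which forces x3 < x3 — impossible.

Unsatisfiable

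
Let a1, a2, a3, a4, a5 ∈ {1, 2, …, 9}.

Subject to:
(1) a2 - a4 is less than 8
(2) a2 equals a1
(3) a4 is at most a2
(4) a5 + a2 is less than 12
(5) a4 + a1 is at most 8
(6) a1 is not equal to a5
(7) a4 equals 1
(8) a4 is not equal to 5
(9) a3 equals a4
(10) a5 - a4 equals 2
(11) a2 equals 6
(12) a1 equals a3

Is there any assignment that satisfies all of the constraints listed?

Constraint 11 fixes a2 = 6 and constraint 7 fixes a4 = 1. Constraints 2, 9, and 12 give a2 = a1 = a3 = a4, so a2 = a4. But 6 ≠ 1 — contradiction.

Unsatisfiable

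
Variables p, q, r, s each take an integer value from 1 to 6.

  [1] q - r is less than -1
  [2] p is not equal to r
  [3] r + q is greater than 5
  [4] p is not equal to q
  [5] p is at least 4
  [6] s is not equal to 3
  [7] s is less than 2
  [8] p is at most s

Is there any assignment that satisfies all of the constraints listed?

Unsatisfiable

From constraints 5 and 8: s ≥ p and p ≥ 4, so s ≥ 4. From constraint 7: s ≤ 1. But 1 < 4, so no value of s works.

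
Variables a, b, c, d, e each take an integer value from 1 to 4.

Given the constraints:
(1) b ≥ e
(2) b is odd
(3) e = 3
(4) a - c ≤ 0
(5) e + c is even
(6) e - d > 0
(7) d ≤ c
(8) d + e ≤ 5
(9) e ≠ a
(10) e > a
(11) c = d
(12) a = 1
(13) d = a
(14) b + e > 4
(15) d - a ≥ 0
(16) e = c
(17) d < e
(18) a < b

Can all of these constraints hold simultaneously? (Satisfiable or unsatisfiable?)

Unsatisfiable

Constraint 3 fixes e = 3 and constraint 12 fixes a = 1. Constraints 11, 13, and 16 give e = c = d = a, so e = a. But 3 ≠ 1 — contradiction.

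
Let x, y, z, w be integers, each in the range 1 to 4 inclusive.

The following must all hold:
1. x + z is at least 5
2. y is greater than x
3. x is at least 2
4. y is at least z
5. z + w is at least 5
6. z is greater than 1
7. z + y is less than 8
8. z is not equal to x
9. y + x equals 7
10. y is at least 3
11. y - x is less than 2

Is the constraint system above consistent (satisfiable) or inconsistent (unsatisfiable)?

Setting (x, y, z, w) = (3, 4, 2, 4) satisfies everything: constraint 1: x + z = 5; constraint 5: z + w = 6, and the others follow.

Satisfiable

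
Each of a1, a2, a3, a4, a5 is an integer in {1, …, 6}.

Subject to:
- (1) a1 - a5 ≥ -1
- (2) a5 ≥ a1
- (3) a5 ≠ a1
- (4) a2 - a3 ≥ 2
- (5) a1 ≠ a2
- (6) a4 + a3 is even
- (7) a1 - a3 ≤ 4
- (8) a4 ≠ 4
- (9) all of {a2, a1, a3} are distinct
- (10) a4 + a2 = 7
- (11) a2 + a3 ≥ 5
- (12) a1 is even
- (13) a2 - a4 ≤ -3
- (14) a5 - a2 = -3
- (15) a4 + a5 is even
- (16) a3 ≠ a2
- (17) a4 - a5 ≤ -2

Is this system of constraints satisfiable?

Unsatisfiable

Constraints 1, 4, 7, 13, and 17 give a2 − a3 ≥ 2, a3 − a1 ≥ -4, a1 − a5 ≥ -1, a5 − a4 ≥ 2, a4 − a2 ≥ 3.
Adding all 5 inequalities: the left sides telescope to 0, and the right sides sum to 2 + (-4) + (-1) + 2 + 3 = 2. So 0 ≥ 2, which is false.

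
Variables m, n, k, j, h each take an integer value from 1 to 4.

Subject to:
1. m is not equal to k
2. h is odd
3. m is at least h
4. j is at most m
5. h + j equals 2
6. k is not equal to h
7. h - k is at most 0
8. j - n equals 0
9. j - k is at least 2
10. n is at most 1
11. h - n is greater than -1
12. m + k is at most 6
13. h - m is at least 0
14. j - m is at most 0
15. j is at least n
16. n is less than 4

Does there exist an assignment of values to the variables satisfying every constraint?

Unsatisfiable

Constraints 7, 9, 13, and 14 give m − j ≥ 0, j − k ≥ 2, k − h ≥ 0, h − m ≥ 0.
Adding all 4 inequalities: the left sides telescope to 0, and the right sides sum to 0 + 2 + 0 + 0 = 2. So 0 ≥ 2, which is false.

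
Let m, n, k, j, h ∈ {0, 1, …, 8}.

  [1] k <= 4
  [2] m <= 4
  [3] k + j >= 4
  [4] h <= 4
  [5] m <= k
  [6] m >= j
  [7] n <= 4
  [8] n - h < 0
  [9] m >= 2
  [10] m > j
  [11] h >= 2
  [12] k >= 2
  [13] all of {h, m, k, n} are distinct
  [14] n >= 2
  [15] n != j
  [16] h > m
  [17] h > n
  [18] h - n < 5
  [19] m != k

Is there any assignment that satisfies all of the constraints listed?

Constraints 1, 2, 4, 7, 9, 11, 12, and 14 confine each of h, m, k, n to the 3 values {2, …, 4}.
Constraint 13 requires all 4 of them to be distinct, but only 3 values are available — impossible by the pigeonhole principle.

Unsatisfiable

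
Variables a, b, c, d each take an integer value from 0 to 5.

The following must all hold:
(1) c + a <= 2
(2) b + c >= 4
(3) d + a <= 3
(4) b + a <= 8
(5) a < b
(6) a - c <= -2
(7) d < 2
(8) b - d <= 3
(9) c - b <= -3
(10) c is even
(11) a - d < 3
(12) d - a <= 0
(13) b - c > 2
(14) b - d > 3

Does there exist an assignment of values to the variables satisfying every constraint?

Unsatisfiable

Constraints 6, 8, 9, and 12 give d − b ≥ -3, b − c ≥ 3, c − a ≥ 2, a − d ≥ 0.
Adding all 4 inequalities: the left sides telescope to 0, and the right sides sum to (-3) + 3 + 2 + 0 = 2. So 0 ≥ 2, which is false.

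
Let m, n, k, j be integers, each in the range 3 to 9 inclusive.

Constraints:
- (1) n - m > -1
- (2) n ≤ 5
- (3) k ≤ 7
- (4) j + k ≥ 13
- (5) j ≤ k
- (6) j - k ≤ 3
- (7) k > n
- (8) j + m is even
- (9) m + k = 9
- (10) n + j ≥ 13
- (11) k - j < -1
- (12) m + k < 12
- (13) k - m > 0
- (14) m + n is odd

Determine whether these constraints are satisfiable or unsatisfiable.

Unsatisfiable

From constraint 2: n ≤ 5. From constraints 3 and 5: j ≤ k ≤ 7. Hence n + j ≤ 12. But constraint 10 requires n + j ≥ 13, and 13 > 12. Contradiction.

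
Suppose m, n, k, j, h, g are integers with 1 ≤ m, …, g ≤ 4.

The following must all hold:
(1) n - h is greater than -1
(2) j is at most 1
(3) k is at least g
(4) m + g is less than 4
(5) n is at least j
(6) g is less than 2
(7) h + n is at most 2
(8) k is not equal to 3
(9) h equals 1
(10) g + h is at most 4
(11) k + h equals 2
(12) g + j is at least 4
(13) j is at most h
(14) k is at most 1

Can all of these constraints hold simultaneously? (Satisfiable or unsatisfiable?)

From constraints 3 and 14: g ≤ k ≤ 1. From constraint 2: j ≤ 1. Hence g + j ≤ 2. But constraint 12 requires g + j ≥ 4, and 4 > 2. Contradiction.

Unsatisfiable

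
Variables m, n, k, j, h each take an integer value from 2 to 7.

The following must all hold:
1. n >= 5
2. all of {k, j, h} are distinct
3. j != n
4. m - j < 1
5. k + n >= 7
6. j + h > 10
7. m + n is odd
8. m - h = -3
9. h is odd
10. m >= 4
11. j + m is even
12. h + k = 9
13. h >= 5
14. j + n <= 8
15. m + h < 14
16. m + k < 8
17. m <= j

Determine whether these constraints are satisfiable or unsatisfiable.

From constraints 10 and 17: j ≥ m ≥ 4. From constraint 1: n ≥ 5. Hence j + n ≥ 9. But constraint 14 requires j + n ≤ 8, and 8 < 9. Contradiction.

Unsatisfiable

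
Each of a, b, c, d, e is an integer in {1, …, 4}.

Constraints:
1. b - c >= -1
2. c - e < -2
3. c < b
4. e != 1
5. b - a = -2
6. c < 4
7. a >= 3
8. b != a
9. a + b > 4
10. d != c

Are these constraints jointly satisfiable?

Setting (a, b, c, d, e) = (4, 2, 1, 2, 4) satisfies everything: constraint 1: b - c = 1; constraint 2: c - e = -3; constraint 5: b - a = -2, and the others follow.

Satisfiable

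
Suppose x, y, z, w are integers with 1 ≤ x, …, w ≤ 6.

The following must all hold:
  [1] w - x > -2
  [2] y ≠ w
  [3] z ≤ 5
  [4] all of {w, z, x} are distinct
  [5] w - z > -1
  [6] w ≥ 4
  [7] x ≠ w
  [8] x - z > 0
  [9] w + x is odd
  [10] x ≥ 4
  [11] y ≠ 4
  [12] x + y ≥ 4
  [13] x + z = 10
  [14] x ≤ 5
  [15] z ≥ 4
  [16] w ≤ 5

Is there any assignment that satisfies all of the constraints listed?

Constraints 3, 6, 10, 14, 15, and 16 confine each of w, z, x to the 2 values {4, 5}.
Constraint 4 requires all 3 of them to be distinct, but only 2 values are available — impossible by the pigeonhole principle.

Unsatisfiable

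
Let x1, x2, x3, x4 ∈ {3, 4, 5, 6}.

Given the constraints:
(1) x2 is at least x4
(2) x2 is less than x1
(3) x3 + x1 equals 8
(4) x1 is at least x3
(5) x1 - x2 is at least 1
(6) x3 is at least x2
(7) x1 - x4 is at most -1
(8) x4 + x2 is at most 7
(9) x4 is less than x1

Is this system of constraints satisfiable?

Constraints 1, 4, 6, and 7 give x4 ≤ x2, x2 ≤ x3, x3 ≤ x1, x1 < x4. Chaining: x4 ≤ x2 ≤ x3 ≤ x1 < x4, which forces x4 < x4 — impossible.

Unsatisfiable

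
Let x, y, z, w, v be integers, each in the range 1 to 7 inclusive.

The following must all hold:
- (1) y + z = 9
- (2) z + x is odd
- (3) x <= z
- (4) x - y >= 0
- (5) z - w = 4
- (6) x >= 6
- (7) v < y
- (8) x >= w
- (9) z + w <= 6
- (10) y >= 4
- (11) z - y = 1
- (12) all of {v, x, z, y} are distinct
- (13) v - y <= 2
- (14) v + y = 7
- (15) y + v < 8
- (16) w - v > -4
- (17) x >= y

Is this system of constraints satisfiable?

From constraint 10: y ≥ 4. From constraints 3 and 6: z ≥ x ≥ 6. Hence y + z ≥ 10. But constraint 1 requires y + z = 9, and 9 < 10. Contradiction.

Unsatisfiable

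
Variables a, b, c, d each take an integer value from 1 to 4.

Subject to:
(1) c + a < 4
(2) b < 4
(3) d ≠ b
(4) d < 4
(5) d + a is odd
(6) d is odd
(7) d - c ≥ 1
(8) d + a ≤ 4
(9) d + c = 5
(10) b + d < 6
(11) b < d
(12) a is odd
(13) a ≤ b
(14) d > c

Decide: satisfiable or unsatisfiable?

Unsatisfiable

Constraint 6 makes d odd and constraint 12 makes a odd, so d + a must be even. Constraint 5 says d + a is odd — contradiction.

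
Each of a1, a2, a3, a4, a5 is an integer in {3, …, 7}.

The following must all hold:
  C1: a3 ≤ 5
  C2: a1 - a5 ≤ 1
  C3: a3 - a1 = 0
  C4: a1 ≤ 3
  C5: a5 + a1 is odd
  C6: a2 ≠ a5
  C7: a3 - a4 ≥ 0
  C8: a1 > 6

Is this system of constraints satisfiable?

Unsatisfiable

From constraint 8: a1 ≥ 7. From constraint 4: a1 ≤ 3. But 3 < 7, so no value of a1 works.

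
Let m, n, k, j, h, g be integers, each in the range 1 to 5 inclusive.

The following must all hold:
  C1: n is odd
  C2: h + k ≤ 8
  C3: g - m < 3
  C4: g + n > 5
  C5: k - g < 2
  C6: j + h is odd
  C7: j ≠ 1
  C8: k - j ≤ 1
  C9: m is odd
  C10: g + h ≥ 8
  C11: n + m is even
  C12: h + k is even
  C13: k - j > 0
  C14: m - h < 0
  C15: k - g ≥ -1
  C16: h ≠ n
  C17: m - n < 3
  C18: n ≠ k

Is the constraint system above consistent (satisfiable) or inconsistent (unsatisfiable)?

One satisfying assignment is m = 3, n = 1, k = 4, j = 3, h = 4, g = 5.
For the less obvious constraints — constraint 2: h + k = 8; constraint 3: g - m = 2; constraint 4: g + n = 6 — and the others hold by inspection.

Satisfiable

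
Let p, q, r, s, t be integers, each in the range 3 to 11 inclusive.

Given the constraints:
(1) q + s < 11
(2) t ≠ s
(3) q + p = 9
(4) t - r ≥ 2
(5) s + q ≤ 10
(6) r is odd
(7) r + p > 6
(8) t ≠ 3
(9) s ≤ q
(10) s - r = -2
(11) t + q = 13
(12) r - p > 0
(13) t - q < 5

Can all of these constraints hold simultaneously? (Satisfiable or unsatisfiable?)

Satisfiable

Setting (p, q, r, s, t) = (4, 5, 5, 3, 8) satisfies everything: constraint 1: q + s = 8; constraint 3: q + p = 9; constraint 4: t - r = 3, and the others follow.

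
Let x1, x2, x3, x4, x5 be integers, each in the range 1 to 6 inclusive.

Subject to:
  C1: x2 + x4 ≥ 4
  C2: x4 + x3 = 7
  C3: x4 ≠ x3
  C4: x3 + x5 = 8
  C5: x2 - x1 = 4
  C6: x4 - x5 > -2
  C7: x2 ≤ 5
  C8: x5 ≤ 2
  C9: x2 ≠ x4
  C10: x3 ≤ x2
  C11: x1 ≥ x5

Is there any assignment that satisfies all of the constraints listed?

From constraints 7 and 10: x3 ≤ x2 ≤ 5. From constraint 8: x5 ≤ 2. Hence x3 + x5 ≤ 7. But constraint 4 requires x3 + x5 = 8, and 8 > 7. Contradiction.

Unsatisfiable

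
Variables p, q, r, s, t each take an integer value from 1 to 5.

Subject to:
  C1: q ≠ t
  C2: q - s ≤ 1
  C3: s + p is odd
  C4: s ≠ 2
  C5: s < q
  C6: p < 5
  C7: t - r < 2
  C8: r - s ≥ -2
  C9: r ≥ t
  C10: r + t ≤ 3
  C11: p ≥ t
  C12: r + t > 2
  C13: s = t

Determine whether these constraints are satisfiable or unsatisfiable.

One satisfying assignment is p = 4, q = 2, r = 2, s = 1, t = 1.
For the less obvious constraints — constraint 2: q - s = 1; constraint 7: t - r = -1; constraint 8: r - s = 1 — and the others hold by inspection.

Satisfiable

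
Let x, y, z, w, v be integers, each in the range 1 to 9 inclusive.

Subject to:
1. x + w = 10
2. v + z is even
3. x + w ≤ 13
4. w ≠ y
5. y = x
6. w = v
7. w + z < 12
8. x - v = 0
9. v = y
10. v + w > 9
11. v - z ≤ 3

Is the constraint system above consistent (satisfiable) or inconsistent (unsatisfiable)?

From constraints 6 and 9, w = v = y, so w = y. But constraint 4 says w ≠ y. Contradiction.

Unsatisfiable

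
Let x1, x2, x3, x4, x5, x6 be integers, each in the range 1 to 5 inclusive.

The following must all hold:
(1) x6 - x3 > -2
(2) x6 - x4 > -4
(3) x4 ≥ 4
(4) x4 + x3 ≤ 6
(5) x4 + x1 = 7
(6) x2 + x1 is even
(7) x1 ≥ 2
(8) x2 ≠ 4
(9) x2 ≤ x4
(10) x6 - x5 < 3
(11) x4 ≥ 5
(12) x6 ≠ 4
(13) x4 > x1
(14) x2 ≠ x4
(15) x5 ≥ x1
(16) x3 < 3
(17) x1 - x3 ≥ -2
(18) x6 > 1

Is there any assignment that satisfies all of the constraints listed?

Try x1 = 2, x2 = 2, x3 = 1, x4 = 5, x5 = 2, x6 = 2.
Check constraint 1: x6 - x3 = 1; constraint 2: x6 - x4 = -3; constraint 4: x4 + x3 = 6. The remaining constraints are straightforward to verify.

Satisfiable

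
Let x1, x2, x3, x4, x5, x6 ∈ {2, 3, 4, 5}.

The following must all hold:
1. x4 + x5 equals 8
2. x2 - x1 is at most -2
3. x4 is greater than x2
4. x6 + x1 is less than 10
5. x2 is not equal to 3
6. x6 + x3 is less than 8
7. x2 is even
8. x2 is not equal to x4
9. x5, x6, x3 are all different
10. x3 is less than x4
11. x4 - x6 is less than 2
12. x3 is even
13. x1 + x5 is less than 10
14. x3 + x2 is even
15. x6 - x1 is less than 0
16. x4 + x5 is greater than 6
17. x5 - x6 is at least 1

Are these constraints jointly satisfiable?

Satisfiable

One satisfying assignment is x1 = 5, x2 = 2, x3 = 2, x4 = 4, x5 = 4, x6 = 3.
For the less obvious constraints — constraint 1: x4 + x5 = 8; constraint 2: x2 - x1 = -3; constraint 4: x6 + x1 = 8 — and the others hold by inspection.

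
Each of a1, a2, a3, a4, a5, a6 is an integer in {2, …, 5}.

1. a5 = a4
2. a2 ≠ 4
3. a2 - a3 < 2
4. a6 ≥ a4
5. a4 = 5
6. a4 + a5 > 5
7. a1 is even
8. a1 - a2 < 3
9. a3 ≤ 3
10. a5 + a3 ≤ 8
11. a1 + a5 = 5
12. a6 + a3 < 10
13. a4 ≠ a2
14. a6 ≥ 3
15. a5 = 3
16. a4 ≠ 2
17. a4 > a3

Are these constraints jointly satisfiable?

Unsatisfiable

Constraint 15 fixes a5 = 3 and constraint 5 fixes a4 = 5, but constraint 1 requires a5 = a4. Since 3 ≠ 5, contradiction.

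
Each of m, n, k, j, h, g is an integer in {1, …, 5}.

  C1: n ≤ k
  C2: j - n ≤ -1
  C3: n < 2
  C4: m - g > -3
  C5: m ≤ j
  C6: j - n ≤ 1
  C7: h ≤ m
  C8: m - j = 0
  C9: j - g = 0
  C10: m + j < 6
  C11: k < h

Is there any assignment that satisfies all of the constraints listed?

Unsatisfiable

Constraints 1, 2, 5, 7, and 11 give m ≤ j, j < n, n ≤ k, k < h, h ≤ m. Chaining: m ≤ j < n ≤ k < h ≤ m, which forces m < m — impossible.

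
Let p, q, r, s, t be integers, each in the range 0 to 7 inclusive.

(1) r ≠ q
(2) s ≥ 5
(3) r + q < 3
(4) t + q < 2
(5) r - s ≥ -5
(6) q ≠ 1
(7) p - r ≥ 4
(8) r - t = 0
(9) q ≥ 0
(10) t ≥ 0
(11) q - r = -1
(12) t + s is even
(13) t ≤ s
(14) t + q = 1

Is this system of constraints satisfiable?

Setting (p, q, r, s, t) = (7, 0, 1, 5, 1) satisfies everything: constraint 3: r + q = 1; constraint 4: t + q = 1; constraint 5: r - s = -4, and the others follow.

Satisfiable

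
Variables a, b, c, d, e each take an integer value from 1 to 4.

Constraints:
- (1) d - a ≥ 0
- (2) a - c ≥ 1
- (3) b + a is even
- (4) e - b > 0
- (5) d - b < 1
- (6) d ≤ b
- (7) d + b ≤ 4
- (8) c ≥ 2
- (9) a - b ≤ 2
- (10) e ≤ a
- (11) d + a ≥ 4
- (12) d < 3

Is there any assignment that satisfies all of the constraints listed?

Constraints 1, 4, 6, and 10 give a ≤ d, d ≤ b, b < e, e ≤ a. Chaining: a ≤ d ≤ b < e ≤ a, which forces a < a — impossible.

Unsatisfiable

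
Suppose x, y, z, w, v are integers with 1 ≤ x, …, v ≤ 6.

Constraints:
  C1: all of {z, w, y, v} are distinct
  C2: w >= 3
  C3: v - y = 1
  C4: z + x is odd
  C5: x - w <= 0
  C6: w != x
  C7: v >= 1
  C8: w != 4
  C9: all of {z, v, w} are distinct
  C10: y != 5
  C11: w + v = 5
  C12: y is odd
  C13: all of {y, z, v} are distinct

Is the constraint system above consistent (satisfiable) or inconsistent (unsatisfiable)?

Setting (x, y, z, w, v) = (2, 1, 5, 3, 2) satisfies everything: constraint 3: v - y = 1; constraint 5: x - w = -1; constraint 11: w + v = 5, and the others follow.

Satisfiable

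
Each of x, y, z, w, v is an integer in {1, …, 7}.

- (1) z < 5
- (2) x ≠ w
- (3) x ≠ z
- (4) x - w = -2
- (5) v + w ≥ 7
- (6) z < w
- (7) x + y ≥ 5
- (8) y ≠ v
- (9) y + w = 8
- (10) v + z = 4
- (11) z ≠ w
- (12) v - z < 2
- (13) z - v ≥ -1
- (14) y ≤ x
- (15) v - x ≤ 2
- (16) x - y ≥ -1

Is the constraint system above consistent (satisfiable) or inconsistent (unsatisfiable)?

The assignment x = 3, y = 3, z = 2, w = 5, v = 2 works:
  constraint 4 holds since x - w = -2.
  constraint 5 holds since v + w = 7.
The rest check out directly.

Satisfiable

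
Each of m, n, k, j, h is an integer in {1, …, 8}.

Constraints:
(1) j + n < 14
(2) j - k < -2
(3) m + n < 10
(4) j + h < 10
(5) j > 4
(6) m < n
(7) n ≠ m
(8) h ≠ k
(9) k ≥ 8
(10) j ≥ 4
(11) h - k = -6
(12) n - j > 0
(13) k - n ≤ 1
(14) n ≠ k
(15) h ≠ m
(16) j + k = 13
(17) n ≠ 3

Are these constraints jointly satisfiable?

Satisfiable

Try m = 1, n = 7, k = 8, j = 5, h = 2.
Check constraint 1: j + n = 12; constraint 2: j - k = -3; constraint 3: m + n = 8. The remaining constraints are straightforward to verify.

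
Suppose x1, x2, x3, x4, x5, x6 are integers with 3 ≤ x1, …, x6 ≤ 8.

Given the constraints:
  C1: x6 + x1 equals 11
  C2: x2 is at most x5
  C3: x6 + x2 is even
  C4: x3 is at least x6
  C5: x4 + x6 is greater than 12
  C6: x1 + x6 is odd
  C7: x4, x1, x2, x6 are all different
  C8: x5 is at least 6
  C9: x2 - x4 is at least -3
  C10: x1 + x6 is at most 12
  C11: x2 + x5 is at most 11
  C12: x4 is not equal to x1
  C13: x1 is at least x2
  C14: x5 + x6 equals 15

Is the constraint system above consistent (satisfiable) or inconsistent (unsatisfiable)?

Satisfiable

Take x1 = 4, x2 = 3, x3 = 7, x4 = 6, x5 = 8, x6 = 7. Then constraint 1: x6 + x1 = 11; constraint 5: x4 + x6 = 13, and every other listed constraint is also met.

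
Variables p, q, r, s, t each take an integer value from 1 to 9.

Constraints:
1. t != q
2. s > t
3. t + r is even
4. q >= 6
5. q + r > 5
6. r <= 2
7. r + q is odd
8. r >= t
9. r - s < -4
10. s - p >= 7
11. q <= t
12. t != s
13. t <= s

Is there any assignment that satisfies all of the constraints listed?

From constraints 4 and 11: t ≥ q and q ≥ 6, so t ≥ 6. From constraints 6 and 8: t ≤ r and r ≤ 2, so t ≤ 2. But 2 < 6, so no value of t works.

Unsatisfiable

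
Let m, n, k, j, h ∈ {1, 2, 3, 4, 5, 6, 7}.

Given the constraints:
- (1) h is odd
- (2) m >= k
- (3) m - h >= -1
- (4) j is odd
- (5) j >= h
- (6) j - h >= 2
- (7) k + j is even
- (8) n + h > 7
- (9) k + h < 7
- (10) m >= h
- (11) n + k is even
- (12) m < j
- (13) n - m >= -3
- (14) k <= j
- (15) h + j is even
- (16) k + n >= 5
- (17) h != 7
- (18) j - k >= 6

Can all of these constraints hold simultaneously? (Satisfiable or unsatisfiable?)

Setting (m, n, k, j, h) = (5, 5, 1, 7, 5) satisfies everything: constraint 3: m - h = 0; constraint 6: j - h = 2, and the others follow.

Satisfiable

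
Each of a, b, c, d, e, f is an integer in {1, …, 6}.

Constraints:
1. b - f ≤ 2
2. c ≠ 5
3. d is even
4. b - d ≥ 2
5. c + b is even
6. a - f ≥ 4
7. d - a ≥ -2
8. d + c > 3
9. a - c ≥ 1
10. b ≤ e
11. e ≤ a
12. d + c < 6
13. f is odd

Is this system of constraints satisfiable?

Unsatisfiable

Constraints 1, 4, 6, and 7 give d − a ≥ -2, a − f ≥ 4, f − b ≥ -2, b − d ≥ 2.
Adding all 4 inequalities: the left sides telescope to 0, and the right sides sum to (-2) + 4 + (-2) + 2 = 2. So 0 ≥ 2, which is false.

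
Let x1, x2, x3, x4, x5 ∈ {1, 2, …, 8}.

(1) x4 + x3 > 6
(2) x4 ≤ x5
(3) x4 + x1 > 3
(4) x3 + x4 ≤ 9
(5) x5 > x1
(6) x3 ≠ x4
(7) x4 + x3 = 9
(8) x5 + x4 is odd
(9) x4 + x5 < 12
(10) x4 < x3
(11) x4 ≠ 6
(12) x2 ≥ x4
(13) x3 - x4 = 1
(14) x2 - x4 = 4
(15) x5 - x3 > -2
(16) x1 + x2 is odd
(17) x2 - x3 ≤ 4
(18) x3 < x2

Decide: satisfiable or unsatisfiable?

Satisfiable

Take x1 = 1, x2 = 8, x3 = 5, x4 = 4, x5 = 5. Then constraint 1: x4 + x3 = 9; constraint 3: x4 + x1 = 5, and every other listed constraint is also met.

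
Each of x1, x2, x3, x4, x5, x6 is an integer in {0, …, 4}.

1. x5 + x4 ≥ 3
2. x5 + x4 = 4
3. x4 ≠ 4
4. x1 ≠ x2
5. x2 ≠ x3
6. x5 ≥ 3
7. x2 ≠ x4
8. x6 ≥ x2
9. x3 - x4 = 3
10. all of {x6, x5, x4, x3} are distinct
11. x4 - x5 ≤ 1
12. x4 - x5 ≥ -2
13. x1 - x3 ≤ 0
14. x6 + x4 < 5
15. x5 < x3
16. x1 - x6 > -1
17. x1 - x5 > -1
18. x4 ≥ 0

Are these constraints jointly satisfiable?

Satisfiable

Setting (x1, x2, x3, x4, x5, x6) = (4, 2, 4, 1, 3, 2) satisfies everything: constraint 1: x5 + x4 = 4; constraint 2: x5 + x4 = 4; constraint 9: x3 - x4 = 3, and the others follow.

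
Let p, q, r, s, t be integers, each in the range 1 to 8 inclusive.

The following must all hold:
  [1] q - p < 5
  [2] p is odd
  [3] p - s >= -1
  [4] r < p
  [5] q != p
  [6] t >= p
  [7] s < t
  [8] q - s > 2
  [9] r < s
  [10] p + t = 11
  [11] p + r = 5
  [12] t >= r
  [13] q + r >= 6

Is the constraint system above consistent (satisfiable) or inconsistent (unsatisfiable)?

Setting (p, q, r, s, t) = (3, 7, 2, 3, 8) satisfies everything: constraint 1: q - p = 4; constraint 3: p - s = 0; constraint 8: q - s = 4, and the others follow.

Satisfiable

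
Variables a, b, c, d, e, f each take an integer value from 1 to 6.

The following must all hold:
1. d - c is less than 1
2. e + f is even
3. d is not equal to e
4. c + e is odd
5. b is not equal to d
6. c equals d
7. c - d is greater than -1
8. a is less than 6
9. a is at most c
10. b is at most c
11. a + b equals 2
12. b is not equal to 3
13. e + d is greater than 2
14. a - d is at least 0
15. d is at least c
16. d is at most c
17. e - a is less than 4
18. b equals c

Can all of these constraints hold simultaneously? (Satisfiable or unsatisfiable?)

Unsatisfiable

From constraints 6 and 18, b = c = d, so b = d. But constraint 5 says b ≠ d. Contradiction.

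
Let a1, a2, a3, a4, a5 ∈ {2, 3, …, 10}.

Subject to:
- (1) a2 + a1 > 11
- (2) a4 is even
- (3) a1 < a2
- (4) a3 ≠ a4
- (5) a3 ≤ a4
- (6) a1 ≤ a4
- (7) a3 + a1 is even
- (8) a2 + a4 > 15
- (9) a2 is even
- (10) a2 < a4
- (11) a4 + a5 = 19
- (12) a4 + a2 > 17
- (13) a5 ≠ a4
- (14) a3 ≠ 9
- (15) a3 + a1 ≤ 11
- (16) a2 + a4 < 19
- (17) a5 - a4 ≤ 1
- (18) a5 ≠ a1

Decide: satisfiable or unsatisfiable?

Take a1 = 6, a2 = 8, a3 = 2, a4 = 10, a5 = 9. Then constraint 1: a2 + a1 = 14; constraint 8: a2 + a4 = 18, and every other listed constraint is also met.

Satisfiable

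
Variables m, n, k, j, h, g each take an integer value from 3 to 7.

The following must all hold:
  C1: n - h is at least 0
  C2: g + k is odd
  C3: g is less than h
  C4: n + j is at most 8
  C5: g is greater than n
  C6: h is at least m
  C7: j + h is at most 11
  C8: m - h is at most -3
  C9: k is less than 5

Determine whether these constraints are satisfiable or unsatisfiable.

Unsatisfiable

Constraints 1, 3, and 5 give g < h, h ≤ n, n < g. Chaining: g < h ≤ n < g, which forces g < g — impossible.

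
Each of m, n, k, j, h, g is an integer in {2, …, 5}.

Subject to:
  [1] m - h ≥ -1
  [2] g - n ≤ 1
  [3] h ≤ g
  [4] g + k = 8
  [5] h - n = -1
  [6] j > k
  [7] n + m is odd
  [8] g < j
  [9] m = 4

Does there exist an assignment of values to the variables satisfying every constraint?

Try m = 4, n = 3, k = 4, j = 5, h = 2, g = 4.
Check constraint 1: m - h = 2; constraint 2: g - n = 1. The remaining constraints are straightforward to verify.

Satisfiable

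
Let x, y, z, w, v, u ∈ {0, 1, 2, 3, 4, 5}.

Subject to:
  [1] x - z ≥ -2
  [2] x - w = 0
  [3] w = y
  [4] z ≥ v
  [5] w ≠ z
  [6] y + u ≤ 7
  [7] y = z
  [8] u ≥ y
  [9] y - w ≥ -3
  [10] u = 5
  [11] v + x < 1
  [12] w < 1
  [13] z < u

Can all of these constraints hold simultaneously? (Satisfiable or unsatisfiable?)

Unsatisfiable

From constraints 3 and 7, w = y = z, so w = z. But constraint 5 says w ≠ z. Contradiction.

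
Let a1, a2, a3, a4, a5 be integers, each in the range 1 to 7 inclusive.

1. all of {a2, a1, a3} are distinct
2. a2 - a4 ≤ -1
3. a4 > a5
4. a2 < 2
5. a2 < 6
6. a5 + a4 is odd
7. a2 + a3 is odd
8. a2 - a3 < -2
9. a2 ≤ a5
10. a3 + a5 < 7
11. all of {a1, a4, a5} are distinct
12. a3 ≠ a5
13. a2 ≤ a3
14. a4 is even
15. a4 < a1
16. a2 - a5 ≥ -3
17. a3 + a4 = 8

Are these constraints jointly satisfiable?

The assignment a1 = 7, a2 = 1, a3 = 4, a4 = 4, a5 = 1 works:
  constraint 2 holds since a2 - a4 = -3.
  constraint 8 holds since a2 - a3 = -3.
The rest check out directly.

Satisfiable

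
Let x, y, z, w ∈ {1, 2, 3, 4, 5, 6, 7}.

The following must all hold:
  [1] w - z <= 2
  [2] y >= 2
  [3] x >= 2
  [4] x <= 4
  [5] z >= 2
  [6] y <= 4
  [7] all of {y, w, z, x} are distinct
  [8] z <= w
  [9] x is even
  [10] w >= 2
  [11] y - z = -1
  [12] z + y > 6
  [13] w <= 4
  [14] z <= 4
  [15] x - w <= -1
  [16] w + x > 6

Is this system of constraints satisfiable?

Constraints 2, 3, 4, 5, 6, 10, 13, and 14 confine each of y, w, z, x to the 3 values {2, …, 4}.
Constraint 7 requires all 4 of them to be distinct, but only 3 values are available — impossible by the pigeonhole principle.

Unsatisfiable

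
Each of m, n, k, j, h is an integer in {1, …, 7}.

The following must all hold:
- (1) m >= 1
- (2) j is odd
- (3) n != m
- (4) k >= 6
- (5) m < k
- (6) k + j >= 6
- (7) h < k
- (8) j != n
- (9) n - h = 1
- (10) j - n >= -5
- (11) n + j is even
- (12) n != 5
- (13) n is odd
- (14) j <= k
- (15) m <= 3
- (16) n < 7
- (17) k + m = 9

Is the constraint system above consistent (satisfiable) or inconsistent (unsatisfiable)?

Satisfiable

Setting (m, n, k, j, h) = (2, 3, 7, 1, 2) satisfies everything: constraint 6: k + j = 8; constraint 9: n - h = 1; constraint 10: j - n = -2, and the others follow.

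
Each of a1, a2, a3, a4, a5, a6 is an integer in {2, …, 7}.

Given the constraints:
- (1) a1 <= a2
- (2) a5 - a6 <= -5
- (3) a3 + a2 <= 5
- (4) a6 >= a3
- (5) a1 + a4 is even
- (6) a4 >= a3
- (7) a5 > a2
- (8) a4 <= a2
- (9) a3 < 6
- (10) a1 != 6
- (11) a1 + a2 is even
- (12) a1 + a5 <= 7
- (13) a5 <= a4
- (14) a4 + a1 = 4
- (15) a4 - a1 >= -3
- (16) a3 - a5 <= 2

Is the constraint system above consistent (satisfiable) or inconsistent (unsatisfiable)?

Constraints 7, 8, and 13 give a5 ≤ a4, a4 ≤ a2, a2 < a5. Chaining: a5 ≤ a4 ≤ a2 < a5, which forces a5 < a5 — impossible.

Unsatisfiable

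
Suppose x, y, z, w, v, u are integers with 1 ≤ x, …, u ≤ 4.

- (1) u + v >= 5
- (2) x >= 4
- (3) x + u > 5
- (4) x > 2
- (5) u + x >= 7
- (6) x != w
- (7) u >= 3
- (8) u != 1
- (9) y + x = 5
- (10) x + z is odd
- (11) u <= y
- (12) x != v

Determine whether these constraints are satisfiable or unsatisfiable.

From constraints 7 and 11: y ≥ u ≥ 3. From constraint 2: x ≥ 4. Hence y + x ≥ 7. But constraint 9 requires y + x = 5, and 5 < 7. Contradiction.

Unsatisfiable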